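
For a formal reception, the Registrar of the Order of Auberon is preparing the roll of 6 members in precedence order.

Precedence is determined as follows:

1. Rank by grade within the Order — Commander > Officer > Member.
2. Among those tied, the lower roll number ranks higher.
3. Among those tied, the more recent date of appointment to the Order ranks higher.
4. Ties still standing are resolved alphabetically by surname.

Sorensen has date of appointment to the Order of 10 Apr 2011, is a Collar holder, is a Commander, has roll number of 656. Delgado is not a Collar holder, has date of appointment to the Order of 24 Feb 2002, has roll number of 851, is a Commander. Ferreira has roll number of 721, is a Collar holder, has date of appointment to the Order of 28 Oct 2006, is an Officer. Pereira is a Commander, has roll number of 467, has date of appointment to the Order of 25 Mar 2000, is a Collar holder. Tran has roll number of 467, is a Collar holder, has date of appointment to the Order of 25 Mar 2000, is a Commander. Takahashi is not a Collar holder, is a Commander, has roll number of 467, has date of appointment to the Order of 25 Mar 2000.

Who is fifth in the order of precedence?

By grade within the Order: Pereira, Takahashi, Tran, Sorensen and Delgado (Commander); then Ferreira (Officer).
Among Pereira, Takahashi, Tran, Sorensen and Delgado, by roll number (lower first): Pereira, Takahashi and Tran (467) before Sorensen (656) before Delgado (851).
Pereira, Takahashi and Tran all have date of appointment to the Order 25 Mar 2000, so the next rule applies.
Among Pereira, Takahashi and Tran, alphabetically by surname: Pereira before Takahashi before Tran.
Order: Pereira, Takahashi, Tran, Sorensen, Delgado, Ferreira.

Delgado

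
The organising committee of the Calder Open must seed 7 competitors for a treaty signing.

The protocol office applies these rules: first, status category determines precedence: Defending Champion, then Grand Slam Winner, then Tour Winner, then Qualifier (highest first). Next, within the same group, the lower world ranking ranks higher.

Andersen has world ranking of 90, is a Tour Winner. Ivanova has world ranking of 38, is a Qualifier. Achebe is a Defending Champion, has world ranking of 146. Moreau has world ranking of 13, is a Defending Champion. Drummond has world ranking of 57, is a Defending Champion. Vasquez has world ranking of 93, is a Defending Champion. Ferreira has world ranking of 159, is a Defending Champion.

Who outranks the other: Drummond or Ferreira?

By status category: Moreau, Drummond, Vasquez, Achebe and Ferreira (Defending Champion); then Andersen (Tour Winner); then Ivanova (Qualifier).
Among Moreau, Drummond, Vasquez, Achebe and Ferreira, by world ranking (lower first): Moreau (13) before Drummond (57) before Vasquez (93) before Achebe (146) before Ferreira (159).
So Drummond takes precedence.

Drummond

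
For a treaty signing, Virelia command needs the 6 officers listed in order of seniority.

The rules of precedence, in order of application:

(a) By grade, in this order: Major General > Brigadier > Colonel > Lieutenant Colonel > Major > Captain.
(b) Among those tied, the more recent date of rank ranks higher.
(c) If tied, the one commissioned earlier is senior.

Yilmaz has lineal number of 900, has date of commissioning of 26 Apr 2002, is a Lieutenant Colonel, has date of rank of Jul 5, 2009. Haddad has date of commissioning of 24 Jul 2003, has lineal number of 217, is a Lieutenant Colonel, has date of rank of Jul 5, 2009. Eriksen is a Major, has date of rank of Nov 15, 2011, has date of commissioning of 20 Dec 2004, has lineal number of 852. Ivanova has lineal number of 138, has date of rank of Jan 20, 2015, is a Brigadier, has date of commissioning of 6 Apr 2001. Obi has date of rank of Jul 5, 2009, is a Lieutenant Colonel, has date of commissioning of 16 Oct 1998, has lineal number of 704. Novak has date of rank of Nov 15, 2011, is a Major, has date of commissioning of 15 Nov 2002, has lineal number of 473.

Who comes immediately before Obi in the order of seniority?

Ivanova

By grade: Ivanova (Brigadier); then Obi, Yilmaz and Haddad (Lieutenant Colonel); then Novak and Eriksen (Major).
Obi, Yilmaz and Haddad all have date of rank Jul 5, 2009, so the next rule applies.
Among Obi, Yilmaz and Haddad, by date of commissioning (earlier first): Obi (16 Oct 1998) before Yilmaz (26 Apr 2002) before Haddad (24 Jul 2003).
Novak and Eriksen both have date of rank Nov 15, 2011, so the next rule applies.
Among Novak and Eriksen, by date of commissioning (earlier first): Novak (15 Nov 2002) before Eriksen (20 Dec 2004).
Order: Ivanova, Obi, Yilmaz, Haddad, Novak, Eriksen.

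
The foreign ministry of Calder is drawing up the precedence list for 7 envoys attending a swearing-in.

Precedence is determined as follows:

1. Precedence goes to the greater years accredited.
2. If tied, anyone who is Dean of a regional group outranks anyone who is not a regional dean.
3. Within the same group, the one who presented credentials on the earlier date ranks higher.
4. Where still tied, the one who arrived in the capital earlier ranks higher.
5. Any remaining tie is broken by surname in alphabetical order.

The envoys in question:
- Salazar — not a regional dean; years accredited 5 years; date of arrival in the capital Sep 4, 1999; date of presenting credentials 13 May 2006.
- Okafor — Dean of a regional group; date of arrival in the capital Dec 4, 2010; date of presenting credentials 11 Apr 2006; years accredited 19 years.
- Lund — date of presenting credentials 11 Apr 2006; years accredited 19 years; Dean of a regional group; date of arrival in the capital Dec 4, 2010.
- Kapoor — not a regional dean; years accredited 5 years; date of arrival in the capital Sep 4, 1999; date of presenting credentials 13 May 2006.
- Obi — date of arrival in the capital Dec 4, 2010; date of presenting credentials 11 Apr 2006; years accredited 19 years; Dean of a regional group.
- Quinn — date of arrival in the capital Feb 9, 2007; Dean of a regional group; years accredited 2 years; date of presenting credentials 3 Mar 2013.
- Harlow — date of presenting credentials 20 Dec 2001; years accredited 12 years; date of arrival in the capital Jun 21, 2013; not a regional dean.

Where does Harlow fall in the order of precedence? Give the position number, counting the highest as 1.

4

By years accredited (higher first): Lund, Obi and Okafor (each 19 years); then Harlow (12 years); then Kapoor and Salazar (both 5 years); then Quinn (2 years).
Lund, Obi and Okafor are each Dean of a regional group, so the next rule applies.
Lund, Obi and Okafor all have date of presenting credentials 11 Apr 2006, so the next rule applies.
Lund, Obi and Okafor all have date of arrival in the capital Dec 4, 2010, so the next rule applies.
Among Lund, Obi and Okafor, alphabetically by surname: Lund before Obi before Okafor.
Kapoor and Salazar are each not a regional dean, so the next rule applies.
Kapoor and Salazar both have date of presenting credentials 13 May 2006, so the next rule applies.
Kapoor and Salazar both have date of arrival in the capital Sep 4, 1999, so the next rule applies.
Among Kapoor and Salazar, alphabetically by surname: Kapoor before Salazar.
Order: Lund, Obi, Okafor, Harlow, Kapoor, Salazar, Quinn. So position 4.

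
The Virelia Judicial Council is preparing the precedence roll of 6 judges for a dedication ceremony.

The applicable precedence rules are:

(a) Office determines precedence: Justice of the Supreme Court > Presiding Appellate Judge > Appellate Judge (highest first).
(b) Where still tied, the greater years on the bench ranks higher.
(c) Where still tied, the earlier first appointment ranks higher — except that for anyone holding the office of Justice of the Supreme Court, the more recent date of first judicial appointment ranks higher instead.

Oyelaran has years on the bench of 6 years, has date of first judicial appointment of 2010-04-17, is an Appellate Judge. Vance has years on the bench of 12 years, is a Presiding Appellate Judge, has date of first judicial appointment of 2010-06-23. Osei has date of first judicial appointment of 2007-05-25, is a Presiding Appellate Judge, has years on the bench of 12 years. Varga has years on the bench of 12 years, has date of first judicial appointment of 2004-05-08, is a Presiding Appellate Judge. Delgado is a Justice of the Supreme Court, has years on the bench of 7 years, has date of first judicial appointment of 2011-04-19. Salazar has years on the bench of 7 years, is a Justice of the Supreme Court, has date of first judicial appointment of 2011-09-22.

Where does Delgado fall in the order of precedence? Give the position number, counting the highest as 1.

By office: Salazar and Delgado (Justice of the Supreme Court); then Varga, Osei and Vance (Presiding Appellate Judge); then Oyelaran (Appellate Judge).
Salazar and Delgado both have years on the bench 7 years, so the next rule applies.
Among Salazar and Delgado, by date of first judicial appointment (later first) (reversed rule for this group): Salazar (2011-09-22) before Delgado (2011-04-19).
Varga, Osei and Vance all have years on the bench 12 years, so the next rule applies.
Among Varga, Osei and Vance, by date of first judicial appointment (earlier first): Varga (2004-05-08) before Osei (2007-05-25) before Vance (2010-06-23).
Order: Salazar, Delgado, Varga, Osei, Vance, Oyelaran. So position 2.

2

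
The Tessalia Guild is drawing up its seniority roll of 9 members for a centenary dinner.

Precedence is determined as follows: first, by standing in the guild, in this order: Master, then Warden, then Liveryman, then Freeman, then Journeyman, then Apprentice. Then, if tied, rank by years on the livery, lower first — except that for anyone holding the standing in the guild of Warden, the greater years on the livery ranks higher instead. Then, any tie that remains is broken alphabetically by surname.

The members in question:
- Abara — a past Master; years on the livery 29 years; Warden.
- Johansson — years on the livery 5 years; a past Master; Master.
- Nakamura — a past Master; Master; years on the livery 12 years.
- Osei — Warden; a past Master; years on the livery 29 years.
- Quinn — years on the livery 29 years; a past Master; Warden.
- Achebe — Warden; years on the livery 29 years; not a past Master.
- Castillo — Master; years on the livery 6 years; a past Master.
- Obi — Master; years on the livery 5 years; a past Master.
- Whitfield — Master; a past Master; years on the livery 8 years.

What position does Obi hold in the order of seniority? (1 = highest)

By standing in the guild: Johansson, Obi, Castillo, Whitfield and Nakamura (Master); then Abara, Achebe, Osei and Quinn (Warden).
Among Johansson, Obi, Castillo, Whitfield and Nakamura, by years on the livery (lower first): Johansson and Obi (5 years) before Castillo (6 years) before Whitfield (8 years) before Nakamura (12 years).
Among Johansson and Obi, alphabetically by surname: Johansson before Obi.
Abara, Achebe, Osei and Quinn all have years on the livery 29 years, so the next rule applies.
Among Abara, Achebe, Osei and Quinn, alphabetically by surname: Abara before Achebe before Osei before Quinn.
Order: Johansson, Obi, Castillo, Whitfield, Nakamura, Abara, Achebe, Osei, Quinn. So position 2.

2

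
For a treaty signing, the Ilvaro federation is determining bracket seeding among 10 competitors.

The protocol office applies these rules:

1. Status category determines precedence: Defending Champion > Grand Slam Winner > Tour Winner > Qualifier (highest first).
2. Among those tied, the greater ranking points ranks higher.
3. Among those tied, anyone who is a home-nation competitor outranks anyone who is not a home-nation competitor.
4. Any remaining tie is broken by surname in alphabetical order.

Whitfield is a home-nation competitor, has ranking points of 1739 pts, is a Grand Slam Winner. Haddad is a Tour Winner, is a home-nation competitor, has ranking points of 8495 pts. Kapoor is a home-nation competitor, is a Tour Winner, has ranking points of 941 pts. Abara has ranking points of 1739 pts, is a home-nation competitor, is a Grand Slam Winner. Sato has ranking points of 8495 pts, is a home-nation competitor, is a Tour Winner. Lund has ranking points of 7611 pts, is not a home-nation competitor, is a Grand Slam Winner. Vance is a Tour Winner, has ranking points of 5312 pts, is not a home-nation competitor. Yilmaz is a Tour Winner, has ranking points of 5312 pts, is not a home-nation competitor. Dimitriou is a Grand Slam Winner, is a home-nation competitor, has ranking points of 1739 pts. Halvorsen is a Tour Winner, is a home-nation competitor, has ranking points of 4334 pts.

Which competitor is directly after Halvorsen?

Kapoor

By status category: Lund, Abara, Dimitriou and Whitfield (Grand Slam Winner); then Haddad, Sato, Vance, Yilmaz, Halvorsen and Kapoor (Tour Winner).
Among Lund, Abara, Dimitriou and Whitfield, by ranking points (higher first): Lund (7611 pts) before Abara, Dimitriou and Whitfield (1739 pts).
Abara, Dimitriou and Whitfield are each a home-nation competitor, so the next rule applies.
Among Abara, Dimitriou and Whitfield, alphabetically by surname: Abara before Dimitriou before Whitfield.
Among Haddad, Sato, Vance, Yilmaz, Halvorsen and Kapoor, by ranking points (higher first): Haddad and Sato (8495 pts) before Vance and Yilmaz (5312 pts) before Halvorsen (4334 pts) before Kapoor (941 pts).
Haddad and Sato are each a home-nation competitor, so the next rule applies.
Among Haddad and Sato, alphabetically by surname: Haddad before Sato.
Vance and Yilmaz are each not a home-nation competitor, so the next rule applies.
Among Vance and Yilmaz, alphabetically by surname: Vance before Yilmaz.
Order: Lund, Abara, Dimitriou, Whitfield, Haddad, Sato, Vance, Yilmaz, Halvorsen, Kapoor.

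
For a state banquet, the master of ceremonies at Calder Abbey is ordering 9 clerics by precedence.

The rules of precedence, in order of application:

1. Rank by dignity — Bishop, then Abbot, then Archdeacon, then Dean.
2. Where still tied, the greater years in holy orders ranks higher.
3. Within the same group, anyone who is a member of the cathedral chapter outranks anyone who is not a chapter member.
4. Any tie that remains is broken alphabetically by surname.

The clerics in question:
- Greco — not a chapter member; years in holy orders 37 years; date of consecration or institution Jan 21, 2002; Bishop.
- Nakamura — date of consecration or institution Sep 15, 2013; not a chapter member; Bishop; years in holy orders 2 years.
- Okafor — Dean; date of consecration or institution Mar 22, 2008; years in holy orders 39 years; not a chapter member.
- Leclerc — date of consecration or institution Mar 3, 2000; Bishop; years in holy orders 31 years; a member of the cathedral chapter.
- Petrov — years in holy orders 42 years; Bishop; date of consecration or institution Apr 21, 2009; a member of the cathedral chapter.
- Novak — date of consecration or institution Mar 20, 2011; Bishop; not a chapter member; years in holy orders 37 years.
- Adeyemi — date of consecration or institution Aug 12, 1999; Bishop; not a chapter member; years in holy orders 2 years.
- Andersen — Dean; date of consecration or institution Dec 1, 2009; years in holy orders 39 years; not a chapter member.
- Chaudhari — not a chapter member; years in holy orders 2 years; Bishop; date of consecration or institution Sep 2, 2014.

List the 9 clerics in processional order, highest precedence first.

By dignity: Petrov, Greco, Novak, Leclerc, Adeyemi, Chaudhari and Nakamura (Bishop); then Andersen and Okafor (Dean).
Among Petrov, Greco, Novak, Leclerc, Adeyemi, Chaudhari and Nakamura, by years in holy orders (higher first): Petrov (42 years) before Greco and Novak (37 years) before Leclerc (31 years) before Adeyemi, Chaudhari and Nakamura (2 years).
Greco and Novak are each not a chapter member, so the next rule applies.
Among Greco and Novak, alphabetically by surname: Greco before Novak.
Adeyemi, Chaudhari and Nakamura are each not a chapter member, so the next rule applies.
Among Adeyemi, Chaudhari and Nakamura, alphabetically by surname: Adeyemi before Chaudhari before Nakamura.
Andersen and Okafor both have years in holy orders 39 years, so the next rule applies.
Andersen and Okafor are each not a chapter member, so the next rule applies.
Among Andersen and Okafor, alphabetically by surname: Andersen before Okafor.
Full order: Petrov, Greco, Novak, Leclerc, Adeyemi, Chaudhari, Nakamura, Andersen, Okafor.

Petrov, Greco, Novak, Leclerc, Adeyemi, Chaudhari, Nakamura, Andersen, Okafor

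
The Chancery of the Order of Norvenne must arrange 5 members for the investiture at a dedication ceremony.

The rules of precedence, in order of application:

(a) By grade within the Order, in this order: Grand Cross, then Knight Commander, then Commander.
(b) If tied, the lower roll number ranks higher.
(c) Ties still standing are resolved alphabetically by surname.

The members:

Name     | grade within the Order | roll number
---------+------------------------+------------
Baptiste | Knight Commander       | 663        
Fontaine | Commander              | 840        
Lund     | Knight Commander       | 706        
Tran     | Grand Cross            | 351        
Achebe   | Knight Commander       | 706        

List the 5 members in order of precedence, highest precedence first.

Tran, Baptiste, Achebe, Lund, Fontaine

By grade within the Order: Tran (Grand Cross); then Baptiste, Achebe and Lund (Knight Commander); then Fontaine (Commander).
Among Baptiste, Achebe and Lund, by roll number (lower first): Baptiste (663) before Achebe and Lund (706).
Among Achebe and Lund, alphabetically by surname: Achebe before Lund.
Full order: Tran, Baptiste, Achebe, Lund, Fontaine.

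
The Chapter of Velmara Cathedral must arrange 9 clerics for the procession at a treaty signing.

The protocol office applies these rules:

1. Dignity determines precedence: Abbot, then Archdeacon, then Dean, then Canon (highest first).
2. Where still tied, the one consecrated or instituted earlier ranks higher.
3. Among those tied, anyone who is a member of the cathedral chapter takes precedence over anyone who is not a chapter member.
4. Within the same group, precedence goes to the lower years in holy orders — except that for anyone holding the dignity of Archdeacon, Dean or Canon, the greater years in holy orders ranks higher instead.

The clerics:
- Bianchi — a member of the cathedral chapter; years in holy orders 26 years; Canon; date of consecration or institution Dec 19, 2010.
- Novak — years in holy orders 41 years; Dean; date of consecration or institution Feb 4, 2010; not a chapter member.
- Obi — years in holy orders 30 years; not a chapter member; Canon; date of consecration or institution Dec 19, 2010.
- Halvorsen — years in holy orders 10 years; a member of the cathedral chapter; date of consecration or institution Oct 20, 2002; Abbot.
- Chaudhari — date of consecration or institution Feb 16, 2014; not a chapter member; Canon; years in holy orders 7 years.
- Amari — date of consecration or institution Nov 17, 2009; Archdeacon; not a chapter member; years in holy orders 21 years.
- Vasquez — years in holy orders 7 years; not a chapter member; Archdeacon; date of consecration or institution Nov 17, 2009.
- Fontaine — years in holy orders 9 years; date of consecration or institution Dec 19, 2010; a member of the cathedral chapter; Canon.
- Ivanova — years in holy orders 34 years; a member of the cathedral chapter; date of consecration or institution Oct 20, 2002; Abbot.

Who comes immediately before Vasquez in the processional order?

Amari

By dignity: Halvorsen and Ivanova (Abbot); then Amari and Vasquez (Archdeacon); then Novak (Dean); then Bianchi, Fontaine, Obi and Chaudhari (Canon).
Halvorsen and Ivanova both have date of consecration or institution Oct 20, 2002, so the next rule applies.
Halvorsen and Ivanova are each a member of the cathedral chapter, so the next rule applies.
Among Halvorsen and Ivanova, by years in holy orders (lower first): Halvorsen (10 years) before Ivanova (34 years).
Amari and Vasquez both have date of consecration or institution Nov 17, 2009, so the next rule applies.
Amari and Vasquez are each not a chapter member, so the next rule applies.
Among Amari and Vasquez, by years in holy orders (higher first) (reversed rule for this group): Amari (21 years) before Vasquez (7 years).
Among Bianchi, Fontaine, Obi and Chaudhari, by date of consecration or institution (earlier first): Bianchi, Fontaine and Obi (Dec 19, 2010) before Chaudhari (Feb 16, 2014).
Among Bianchi, Fontaine and Obi, a member of the cathedral chapter before not a chapter member: Bianchi and Fontaine (a member of the cathedral chapter) before Obi (not a chapter member).
Among Bianchi and Fontaine, by years in holy orders (higher first) (reversed rule for this group): Bianchi (26 years) before Fontaine (9 years).
Order: Halvorsen, Ivanova, Amari, Vasquez, Novak, Bianchi, Fontaine, Obi, Chaudhari.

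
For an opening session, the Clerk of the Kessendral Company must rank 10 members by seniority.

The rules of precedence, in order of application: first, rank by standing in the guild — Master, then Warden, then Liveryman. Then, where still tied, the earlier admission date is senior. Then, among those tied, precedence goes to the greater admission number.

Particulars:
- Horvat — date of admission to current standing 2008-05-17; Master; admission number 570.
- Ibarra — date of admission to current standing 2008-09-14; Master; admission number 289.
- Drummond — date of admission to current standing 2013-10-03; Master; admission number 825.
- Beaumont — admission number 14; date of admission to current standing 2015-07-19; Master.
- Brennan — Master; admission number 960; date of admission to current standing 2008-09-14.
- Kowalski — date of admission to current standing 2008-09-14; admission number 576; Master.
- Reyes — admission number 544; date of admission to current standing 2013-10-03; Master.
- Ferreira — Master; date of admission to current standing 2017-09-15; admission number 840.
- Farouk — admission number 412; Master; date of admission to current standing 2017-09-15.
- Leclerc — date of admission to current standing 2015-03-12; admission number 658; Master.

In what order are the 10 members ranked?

By standing in the guild: Horvat, Brennan, Kowalski, Ibarra, Drummond, Reyes, Leclerc, Beaumont, Ferreira and Farouk (Master).
Among Horvat, Brennan, Kowalski, Ibarra, Drummond, Reyes, Leclerc, Beaumont, Ferreira and Farouk, by date of admission to current standing (earlier first): Horvat (2008-05-17) before Brennan, Kowalski and Ibarra (2008-09-14) before Drummond and Reyes (2013-10-03) before Leclerc (2015-03-12) before Beaumont (2015-07-19) before Ferreira and Farouk (2017-09-15).
Among Brennan, Kowalski and Ibarra, by admission number (higher first): Brennan (960) before Kowalski (576) before Ibarra (289).
Among Drummond and Reyes, by admission number (higher first): Drummond (825) before Reyes (544).
Among Ferreira and Farouk, by admission number (higher first): Ferreira (840) before Farouk (412).
Full order: Horvat, Brennan, Kowalski, Ibarra, Drummond, Reyes, Leclerc, Beaumont, Ferreira, Farouk.

Horvat, Brennan, Kowalski, Ibarra, Drummond, Reyes, Leclerc, Beaumont, Ferreira, Farouk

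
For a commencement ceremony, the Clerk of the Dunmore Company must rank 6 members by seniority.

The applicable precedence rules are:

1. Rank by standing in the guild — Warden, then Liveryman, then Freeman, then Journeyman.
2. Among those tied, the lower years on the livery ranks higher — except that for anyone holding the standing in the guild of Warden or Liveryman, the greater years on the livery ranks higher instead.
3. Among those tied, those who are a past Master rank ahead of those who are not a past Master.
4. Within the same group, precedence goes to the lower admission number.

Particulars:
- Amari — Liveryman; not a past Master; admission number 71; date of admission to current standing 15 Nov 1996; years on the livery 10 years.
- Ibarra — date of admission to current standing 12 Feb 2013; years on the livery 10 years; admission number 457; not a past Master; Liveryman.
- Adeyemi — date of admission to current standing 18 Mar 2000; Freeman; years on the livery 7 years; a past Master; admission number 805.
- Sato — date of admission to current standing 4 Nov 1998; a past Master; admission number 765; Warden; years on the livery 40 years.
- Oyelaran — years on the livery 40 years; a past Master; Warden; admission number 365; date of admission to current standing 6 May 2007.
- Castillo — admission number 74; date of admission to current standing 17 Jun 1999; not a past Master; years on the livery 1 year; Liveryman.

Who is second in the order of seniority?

Sato

By standing in the guild: Oyelaran and Sato (Warden); then Amari, Ibarra and Castillo (Liveryman); then Adeyemi (Freeman).
Oyelaran and Sato both have years on the livery 40 years, so the next rule applies.
Oyelaran and Sato are each a past Master, so the next rule applies.
Among Oyelaran and Sato, by admission number (lower first): Oyelaran (365) before Sato (765).
Among Amari, Ibarra and Castillo, by years on the livery (higher first) (reversed rule for this group): Amari and Ibarra (10 years) before Castillo (1 year).
Amari and Ibarra are each not a past Master, so the next rule applies.
Among Amari and Ibarra, by admission number (lower first): Amari (71) before Ibarra (457).
Order: Oyelaran, Sato, Amari, Ibarra, Castillo, Adeyemi.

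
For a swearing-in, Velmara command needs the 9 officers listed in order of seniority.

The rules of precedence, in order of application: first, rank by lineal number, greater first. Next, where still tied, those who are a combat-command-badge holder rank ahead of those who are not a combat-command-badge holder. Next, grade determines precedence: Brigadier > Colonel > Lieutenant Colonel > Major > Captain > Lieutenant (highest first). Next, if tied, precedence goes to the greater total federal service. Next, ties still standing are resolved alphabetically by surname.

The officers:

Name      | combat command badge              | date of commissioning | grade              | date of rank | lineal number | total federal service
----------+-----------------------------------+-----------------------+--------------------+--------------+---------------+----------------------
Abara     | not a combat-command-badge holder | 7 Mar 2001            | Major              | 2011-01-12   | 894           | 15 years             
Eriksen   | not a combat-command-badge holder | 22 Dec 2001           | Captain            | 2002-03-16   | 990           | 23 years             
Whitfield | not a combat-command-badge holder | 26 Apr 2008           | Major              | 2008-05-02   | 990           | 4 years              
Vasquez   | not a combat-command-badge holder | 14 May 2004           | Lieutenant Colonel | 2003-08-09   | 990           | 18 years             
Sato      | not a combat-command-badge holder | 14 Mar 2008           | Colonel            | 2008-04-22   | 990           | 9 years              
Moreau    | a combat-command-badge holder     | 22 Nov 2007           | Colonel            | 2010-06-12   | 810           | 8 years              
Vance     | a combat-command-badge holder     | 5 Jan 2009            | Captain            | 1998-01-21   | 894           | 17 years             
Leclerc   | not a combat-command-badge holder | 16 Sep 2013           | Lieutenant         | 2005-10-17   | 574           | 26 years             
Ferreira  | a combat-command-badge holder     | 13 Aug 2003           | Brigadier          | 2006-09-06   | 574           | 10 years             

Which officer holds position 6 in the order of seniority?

Abara

By lineal number (higher first): Sato, Vasquez, Whitfield and Eriksen (each 990); then Vance and Abara (both 894); then Moreau (810); then Ferreira and Leclerc (both 574).
Sato, Vasquez, Whitfield and Eriksen are each not a combat-command-badge holder, so the next rule applies.
Among Sato, Vasquez, Whitfield and Eriksen, by grade: Sato (Colonel) before Vasquez (Lieutenant Colonel) before Whitfield (Major) before Eriksen (Captain).
Among Vance and Abara, a combat-command-badge holder before not a combat-command-badge holder: Vance (a combat-command-badge holder) before Abara (not a combat-command-badge holder).
Among Ferreira and Leclerc, a combat-command-badge holder before not a combat-command-badge holder: Ferreira (a combat-command-badge holder) before Leclerc (not a combat-command-badge holder).
Order: Sato, Vasquez, Whitfield, Eriksen, Vance, Abara, Moreau, Ferreira, Leclerc.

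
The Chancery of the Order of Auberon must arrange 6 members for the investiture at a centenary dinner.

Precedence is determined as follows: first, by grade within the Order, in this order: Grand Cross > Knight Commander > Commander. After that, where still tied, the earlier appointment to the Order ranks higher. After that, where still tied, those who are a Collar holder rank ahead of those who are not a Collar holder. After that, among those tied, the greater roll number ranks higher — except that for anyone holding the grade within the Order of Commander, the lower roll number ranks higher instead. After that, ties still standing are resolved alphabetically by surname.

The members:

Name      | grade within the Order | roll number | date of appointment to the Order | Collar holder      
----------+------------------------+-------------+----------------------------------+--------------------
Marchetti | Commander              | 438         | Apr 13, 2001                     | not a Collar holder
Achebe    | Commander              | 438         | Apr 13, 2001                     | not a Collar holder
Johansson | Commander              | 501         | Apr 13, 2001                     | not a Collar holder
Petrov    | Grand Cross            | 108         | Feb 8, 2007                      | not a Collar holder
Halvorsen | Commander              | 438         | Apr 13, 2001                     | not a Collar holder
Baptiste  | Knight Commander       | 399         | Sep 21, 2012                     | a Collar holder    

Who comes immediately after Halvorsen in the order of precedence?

Marchetti

By grade within the Order: Petrov (Grand Cross); then Baptiste (Knight Commander); then Achebe, Halvorsen, Marchetti and Johansson (Commander).
Achebe, Halvorsen, Marchetti and Johansson all have date of appointment to the Order Apr 13, 2001, so the next rule applies.
Achebe, Halvorsen, Marchetti and Johansson are each not a Collar holder, so the next rule applies.
Among Achebe, Halvorsen, Marchetti and Johansson, by roll number (lower first) (reversed rule for this group): Achebe, Halvorsen and Marchetti (438) before Johansson (501).
Among Achebe, Halvorsen and Marchetti, alphabetically by surname: Achebe before Halvorsen before Marchetti.
Order: Petrov, Baptiste, Achebe, Halvorsen, Marchetti, Johansson.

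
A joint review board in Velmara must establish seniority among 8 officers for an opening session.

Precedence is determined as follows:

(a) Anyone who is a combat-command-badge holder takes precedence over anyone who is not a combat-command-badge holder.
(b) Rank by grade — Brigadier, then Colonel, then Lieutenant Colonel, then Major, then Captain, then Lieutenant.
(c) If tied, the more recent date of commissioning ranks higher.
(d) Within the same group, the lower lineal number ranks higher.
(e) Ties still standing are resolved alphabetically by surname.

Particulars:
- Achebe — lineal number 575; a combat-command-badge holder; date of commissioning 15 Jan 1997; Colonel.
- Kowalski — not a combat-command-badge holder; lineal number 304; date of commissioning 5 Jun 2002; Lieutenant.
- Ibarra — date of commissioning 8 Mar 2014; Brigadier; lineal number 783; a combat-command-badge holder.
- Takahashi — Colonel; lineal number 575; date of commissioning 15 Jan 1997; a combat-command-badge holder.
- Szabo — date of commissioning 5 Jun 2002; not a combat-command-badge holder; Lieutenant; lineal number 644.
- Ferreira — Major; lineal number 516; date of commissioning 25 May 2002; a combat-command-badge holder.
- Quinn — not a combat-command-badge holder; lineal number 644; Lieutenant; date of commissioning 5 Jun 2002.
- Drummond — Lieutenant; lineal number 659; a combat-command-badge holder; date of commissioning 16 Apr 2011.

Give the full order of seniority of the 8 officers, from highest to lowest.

Ibarra, Achebe, Takahashi, Ferreira, Drummond, Kowalski, Quinn, Szabo

By the first rule: Ibarra, Achebe, Takahashi, Ferreira and Drummond (each a combat-command-badge holder); then Kowalski, Quinn and Szabo (each not a combat-command-badge holder).
Among Ibarra, Achebe, Takahashi, Ferreira and Drummond, by grade: Ibarra (Brigadier) before Achebe and Takahashi (Colonel) before Ferreira (Major) before Drummond (Lieutenant).
Achebe and Takahashi both have date of commissioning 15 Jan 1997, so the next rule applies.
Achebe and Takahashi both have lineal number 575, so the next rule applies.
Among Achebe and Takahashi, alphabetically by surname: Achebe before Takahashi.
Kowalski, Quinn and Szabo are each Lieutenant, so the next rule applies.
Kowalski, Quinn and Szabo all have date of commissioning 5 Jun 2002, so the next rule applies.
Among Kowalski, Quinn and Szabo, by lineal number (lower first): Kowalski (304) before Quinn and Szabo (644).
Among Quinn and Szabo, alphabetically by surname: Quinn before Szabo.
Full order: Ibarra, Achebe, Takahashi, Ferreira, Drummond, Kowalski, Quinn, Szabo.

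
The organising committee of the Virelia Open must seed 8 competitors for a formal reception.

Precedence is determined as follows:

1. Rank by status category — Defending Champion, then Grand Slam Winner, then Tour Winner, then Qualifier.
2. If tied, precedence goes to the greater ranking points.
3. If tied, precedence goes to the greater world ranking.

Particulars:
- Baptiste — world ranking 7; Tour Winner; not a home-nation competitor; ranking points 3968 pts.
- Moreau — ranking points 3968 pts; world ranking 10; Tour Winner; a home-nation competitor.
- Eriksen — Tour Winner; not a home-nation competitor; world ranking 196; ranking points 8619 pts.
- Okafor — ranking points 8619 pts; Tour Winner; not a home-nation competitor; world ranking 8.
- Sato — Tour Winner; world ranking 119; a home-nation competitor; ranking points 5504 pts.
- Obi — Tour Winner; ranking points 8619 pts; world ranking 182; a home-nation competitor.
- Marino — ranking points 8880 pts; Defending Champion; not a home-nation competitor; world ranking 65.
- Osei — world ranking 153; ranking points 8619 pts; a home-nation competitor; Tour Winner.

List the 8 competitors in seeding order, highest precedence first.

By status category: Marino (Defending Champion); then Eriksen, Obi, Osei, Okafor, Sato, Moreau and Baptiste (Tour Winner).
Among Eriksen, Obi, Osei, Okafor, Sato, Moreau and Baptiste, by ranking points (higher first): Eriksen, Obi, Osei and Okafor (8619 pts) before Sato (5504 pts) before Moreau and Baptiste (3968 pts).
Among Eriksen, Obi, Osei and Okafor, by world ranking (higher first): Eriksen (196) before Obi (182) before Osei (153) before Okafor (8).
Among Moreau and Baptiste, by world ranking (higher first): Moreau (10) before Baptiste (7).
Full order: Marino, Eriksen, Obi, Osei, Okafor, Sato, Moreau, Baptiste.

Marino, Eriksen, Obi, Osei, Okafor, Sato, Moreau, Baptiste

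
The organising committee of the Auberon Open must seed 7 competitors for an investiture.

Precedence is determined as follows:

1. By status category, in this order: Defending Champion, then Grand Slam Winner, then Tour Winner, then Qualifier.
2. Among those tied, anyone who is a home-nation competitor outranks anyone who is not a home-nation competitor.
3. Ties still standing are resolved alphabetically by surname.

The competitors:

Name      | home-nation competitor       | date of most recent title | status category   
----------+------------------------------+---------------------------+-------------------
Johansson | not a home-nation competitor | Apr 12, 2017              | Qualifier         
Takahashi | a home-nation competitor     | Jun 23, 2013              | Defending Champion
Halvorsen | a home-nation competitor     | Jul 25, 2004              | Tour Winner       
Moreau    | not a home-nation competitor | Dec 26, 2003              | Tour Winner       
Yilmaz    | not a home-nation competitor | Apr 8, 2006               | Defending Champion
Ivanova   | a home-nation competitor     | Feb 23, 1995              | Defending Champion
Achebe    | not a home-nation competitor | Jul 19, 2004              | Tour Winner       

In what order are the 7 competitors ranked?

Ivanova, Takahashi, Yilmaz, Halvorsen, Achebe, Moreau, Johansson

By status category: Ivanova, Takahashi and Yilmaz (Defending Champion); then Halvorsen, Achebe and Moreau (Tour Winner); then Johansson (Qualifier).
Among Ivanova, Takahashi and Yilmaz, a home-nation competitor before not a home-nation competitor: Ivanova and Takahashi (a home-nation competitor) before Yilmaz (not a home-nation competitor).
Among Ivanova and Takahashi, alphabetically by surname: Ivanova before Takahashi.
Among Halvorsen, Achebe and Moreau, a home-nation competitor before not a home-nation competitor: Halvorsen (a home-nation competitor) before Achebe and Moreau (not a home-nation competitor).
Among Achebe and Moreau, alphabetically by surname: Achebe before Moreau.
Full order: Ivanova, Takahashi, Yilmaz, Halvorsen, Achebe, Moreau, Johansson.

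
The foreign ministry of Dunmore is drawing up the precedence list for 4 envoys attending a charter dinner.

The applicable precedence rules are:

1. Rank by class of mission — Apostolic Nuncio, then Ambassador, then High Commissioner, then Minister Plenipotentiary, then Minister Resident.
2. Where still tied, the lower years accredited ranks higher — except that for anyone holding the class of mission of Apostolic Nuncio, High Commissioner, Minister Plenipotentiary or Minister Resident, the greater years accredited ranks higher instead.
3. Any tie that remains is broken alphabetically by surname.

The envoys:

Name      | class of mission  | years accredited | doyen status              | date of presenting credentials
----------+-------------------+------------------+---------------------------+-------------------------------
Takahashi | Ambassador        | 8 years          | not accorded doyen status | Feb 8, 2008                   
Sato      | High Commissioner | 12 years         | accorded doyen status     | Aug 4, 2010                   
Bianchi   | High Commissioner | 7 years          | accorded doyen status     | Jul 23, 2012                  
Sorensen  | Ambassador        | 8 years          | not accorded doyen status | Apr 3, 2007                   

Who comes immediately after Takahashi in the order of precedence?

Sato

By class of mission: Sorensen and Takahashi (Ambassador); then Sato and Bianchi (High Commissioner).
Sorensen and Takahashi both have years accredited 8 years, so the next rule applies.
Among Sorensen and Takahashi, alphabetically by surname: Sorensen before Takahashi.
Among Sato and Bianchi, by years accredited (higher first) (reversed rule for this group): Sato (12 years) before Bianchi (7 years).
Order: Sorensen, Takahashi, Sato, Bianchi.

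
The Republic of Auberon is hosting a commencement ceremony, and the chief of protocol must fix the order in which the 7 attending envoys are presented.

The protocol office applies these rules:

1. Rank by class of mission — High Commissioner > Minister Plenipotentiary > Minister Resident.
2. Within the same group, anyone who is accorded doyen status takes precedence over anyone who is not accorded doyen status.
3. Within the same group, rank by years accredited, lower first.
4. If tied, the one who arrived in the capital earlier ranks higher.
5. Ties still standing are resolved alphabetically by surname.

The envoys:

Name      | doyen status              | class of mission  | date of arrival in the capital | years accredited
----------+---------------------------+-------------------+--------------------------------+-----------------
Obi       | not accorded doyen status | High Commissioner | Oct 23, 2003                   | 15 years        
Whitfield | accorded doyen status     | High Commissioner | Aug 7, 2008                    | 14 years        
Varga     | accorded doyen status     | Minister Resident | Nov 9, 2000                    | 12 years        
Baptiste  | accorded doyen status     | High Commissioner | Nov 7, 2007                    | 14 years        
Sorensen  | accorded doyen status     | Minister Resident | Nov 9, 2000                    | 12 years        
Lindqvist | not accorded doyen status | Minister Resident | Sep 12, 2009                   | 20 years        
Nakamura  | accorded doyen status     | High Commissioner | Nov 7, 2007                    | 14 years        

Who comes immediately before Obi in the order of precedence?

Whitfield

By class of mission: Baptiste, Nakamura, Whitfield and Obi (High Commissioner); then Sorensen, Varga and Lindqvist (Minister Resident).
Among Baptiste, Nakamura, Whitfield and Obi, accorded doyen status before not accorded doyen status: Baptiste, Nakamura and Whitfield (accorded doyen status) before Obi (not accorded doyen status).
Baptiste, Nakamura and Whitfield all have years accredited 14 years, so the next rule applies.
Among Baptiste, Nakamura and Whitfield, by date of arrival in the capital (earlier first): Baptiste and Nakamura (Nov 7, 2007) before Whitfield (Aug 7, 2008).
Among Baptiste and Nakamura, alphabetically by surname: Baptiste before Nakamura.
Among Sorensen, Varga and Lindqvist, accorded doyen status before not accorded doyen status: Sorensen and Varga (accorded doyen status) before Lindqvist (not accorded doyen status).
Sorensen and Varga both have years accredited 12 years, so the next rule applies.
Sorensen and Varga both have date of arrival in the capital Nov 9, 2000, so the next rule applies.
Among Sorensen and Varga, alphabetically by surname: Sorensen before Varga.
Order: Baptiste, Nakamura, Whitfield, Obi, Sorensen, Varga, Lindqvist.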